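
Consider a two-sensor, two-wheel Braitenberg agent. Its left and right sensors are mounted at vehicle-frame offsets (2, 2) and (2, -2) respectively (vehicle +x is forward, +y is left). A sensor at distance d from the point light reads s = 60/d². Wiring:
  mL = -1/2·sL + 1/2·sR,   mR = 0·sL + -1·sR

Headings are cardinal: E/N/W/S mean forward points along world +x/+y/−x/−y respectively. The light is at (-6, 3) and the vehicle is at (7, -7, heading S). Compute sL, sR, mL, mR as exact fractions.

20/123 12/53 208/6519 -12/53

left sensor world pos  = (9, -9); dL² = 369
right sensor world pos = (5, -9); dR² = 265
sL = 60/369 = 20/123
sR = 60/265 = 12/53
mL = -1/2·sL + 1/2·sR = 208/6519
mR = 0·sL + -1·sR = -12/53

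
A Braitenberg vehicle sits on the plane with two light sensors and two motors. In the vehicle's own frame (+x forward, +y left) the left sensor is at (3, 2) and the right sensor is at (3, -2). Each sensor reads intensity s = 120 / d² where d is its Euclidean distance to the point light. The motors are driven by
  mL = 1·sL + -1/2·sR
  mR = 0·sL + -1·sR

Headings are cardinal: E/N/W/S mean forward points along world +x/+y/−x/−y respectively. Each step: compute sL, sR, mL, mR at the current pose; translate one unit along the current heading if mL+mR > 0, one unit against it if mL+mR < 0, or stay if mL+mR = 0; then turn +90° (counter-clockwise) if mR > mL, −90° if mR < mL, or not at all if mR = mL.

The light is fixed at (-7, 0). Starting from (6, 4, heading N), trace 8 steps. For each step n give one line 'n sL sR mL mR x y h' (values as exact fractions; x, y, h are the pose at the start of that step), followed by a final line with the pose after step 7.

0 12/17 60/137 1134/2329 -60/137 6 4 N
1 24/61 24/53 540/3233 -24/53 6 5 E
2 3/5 15/13 3/130 -15/13 5 5 S
3 120/97 24/29 2316/2813 -24/29 5 6 W
4 60/101 20/51 2050/5151 -20/51 6 6 N
5 120/337 120/281 13500/94697 -120/281 6 7 E
6 30/53 30/29 75/1537 -30/29 5 7 S
7 40/39 120/181 4900/7059 -120/181 5 8 W
final 4 8 N

n=0: pose=(6,4,N); sL=12/17, sR=60/137; mL=1134/2329, mR=-60/137; mL+mR=114/2329 → advance +1; mR−mL=-2154/2329 → turn -1·90°
n=1: pose=(6,5,E); sL=24/61, sR=24/53; mL=540/3233, mR=-24/53; mL+mR=-924/3233 → advance -1; mR−mL=-2004/3233 → turn -1·90°
n=2: pose=(5,5,S); sL=3/5, sR=15/13; mL=3/130, mR=-15/13; mL+mR=-147/130 → advance -1; mR−mL=-153/130 → turn -1·90°
n=3: pose=(5,6,W); sL=120/97, sR=24/29; mL=2316/2813, mR=-24/29; mL+mR=-12/2813 → advance -1; mR−mL=-4644/2813 → turn -1·90°
n=4: pose=(6,6,N); sL=60/101, sR=20/51; mL=2050/5151, mR=-20/51; mL+mR=10/1717 → advance +1; mR−mL=-4070/5151 → turn -1·90°
n=5: pose=(6,7,E); sL=120/337, sR=120/281; mL=13500/94697, mR=-120/281; mL+mR=-26940/94697 → advance -1; mR−mL=-53940/94697 → turn -1·90°
n=6: pose=(5,7,S); sL=30/53, sR=30/29; mL=75/1537, mR=-30/29; mL+mR=-1515/1537 → advance -1; mR−mL=-1665/1537 → turn -1·90°
n=7: pose=(5,8,W); sL=40/39, sR=120/181; mL=4900/7059, mR=-120/181; mL+mR=220/7059 → advance +1; mR−mL=-9580/7059 → turn -1·90°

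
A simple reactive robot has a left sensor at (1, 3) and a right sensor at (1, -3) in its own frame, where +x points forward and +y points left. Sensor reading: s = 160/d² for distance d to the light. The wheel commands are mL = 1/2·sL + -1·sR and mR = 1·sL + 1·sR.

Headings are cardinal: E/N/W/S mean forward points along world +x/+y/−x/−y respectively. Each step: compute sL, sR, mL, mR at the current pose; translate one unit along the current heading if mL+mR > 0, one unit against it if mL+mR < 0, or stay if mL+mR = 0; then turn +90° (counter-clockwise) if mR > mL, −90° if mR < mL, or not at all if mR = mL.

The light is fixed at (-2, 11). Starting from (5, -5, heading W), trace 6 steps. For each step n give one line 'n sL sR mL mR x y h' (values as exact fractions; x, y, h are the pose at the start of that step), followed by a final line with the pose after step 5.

n=0: pose=(5,-5,W); sL=160/397, sR=32/41; mL=-9424/16277, mR=19264/16277; mL+mR=240/397 → advance +1; mR−mL=28688/16277 → turn +1·90°
n=1: pose=(4,-5,S); sL=16/37, sR=80/149; mL=-1768/5513, mR=5344/5513; mL+mR=24/37 → advance +1; mR−mL=7112/5513 → turn +1·90°
n=2: pose=(4,-6,E); sL=32/49, sR=160/449; mL=-656/22001, mR=22208/22001; mL+mR=48/49 → advance +1; mR−mL=22864/22001 → turn +1·90°
n=3: pose=(5,-6,N); sL=10/17, sR=40/89; mL=-235/1513, mR=1570/1513; mL+mR=15/17 → advance +1; mR−mL=1805/1513 → turn +1·90°
n=4: pose=(5,-5,W); sL=160/397, sR=32/41; mL=-9424/16277, mR=19264/16277; mL+mR=240/397 → advance +1; mR−mL=28688/16277 → turn +1·90°
n=5: pose=(4,-5,S); sL=16/37, sR=80/149; mL=-1768/5513, mR=5344/5513; mL+mR=24/37 → advance +1; mR−mL=7112/5513 → turn +1·90°

0 160/397 32/41 -9424/16277 19264/16277 5 -5 W
1 16/37 80/149 -1768/5513 5344/5513 4 -5 S
2 32/49 160/449 -656/22001 22208/22001 4 -6 E
3 10/17 40/89 -235/1513 1570/1513 5 -6 N
4 160/397 32/41 -9424/16277 19264/16277 5 -5 W
5 16/37 80/149 -1768/5513 5344/5513 4 -5 S
final 4 -6 E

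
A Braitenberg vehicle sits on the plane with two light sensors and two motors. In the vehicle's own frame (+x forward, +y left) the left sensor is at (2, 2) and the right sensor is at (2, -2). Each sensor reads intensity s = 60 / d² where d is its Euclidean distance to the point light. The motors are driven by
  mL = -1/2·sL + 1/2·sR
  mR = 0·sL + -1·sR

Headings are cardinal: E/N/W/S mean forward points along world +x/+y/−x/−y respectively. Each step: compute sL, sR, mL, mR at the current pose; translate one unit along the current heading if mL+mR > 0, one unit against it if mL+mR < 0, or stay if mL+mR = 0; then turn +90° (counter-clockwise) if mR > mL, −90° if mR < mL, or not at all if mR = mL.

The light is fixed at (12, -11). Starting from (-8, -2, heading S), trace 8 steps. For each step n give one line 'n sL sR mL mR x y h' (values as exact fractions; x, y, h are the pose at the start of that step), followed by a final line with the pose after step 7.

0 60/373 60/533 -4800/198809 -60/533 -8 -2 S
1 15/137 15/157 -150/21509 -15/157 -8 -1 W
2 4/39 60/433 304/16887 -60/433 -7 -1 N
3 6/41 30/169 108/6929 -30/169 -7 -2 E
4 60/373 60/533 -4800/198809 -60/533 -8 -2 S
5 15/137 15/157 -150/21509 -15/157 -8 -1 W
6 4/39 60/433 304/16887 -60/433 -7 -1 N
7 6/41 30/169 108/6929 -30/169 -7 -2 E
final -8 -2 S

n=0: pose=(-8,-2,S); sL=60/373, sR=60/533; mL=-4800/198809, mR=-60/533; mL+mR=-27180/198809 → advance -1; mR−mL=-17580/198809 → turn -1·90°
n=1: pose=(-8,-1,W); sL=15/137, sR=15/157; mL=-150/21509, mR=-15/157; mL+mR=-2205/21509 → advance -1; mR−mL=-1905/21509 → turn -1·90°
n=2: pose=(-7,-1,N); sL=4/39, sR=60/433; mL=304/16887, mR=-60/433; mL+mR=-2036/16887 → advance -1; mR−mL=-2644/16887 → turn -1·90°
n=3: pose=(-7,-2,E); sL=6/41, sR=30/169; mL=108/6929, mR=-30/169; mL+mR=-1122/6929 → advance -1; mR−mL=-1338/6929 → turn -1·90°
n=4: pose=(-8,-2,S); sL=60/373, sR=60/533; mL=-4800/198809, mR=-60/533; mL+mR=-27180/198809 → advance -1; mR−mL=-17580/198809 → turn -1·90°
n=5: pose=(-8,-1,W); sL=15/137, sR=15/157; mL=-150/21509, mR=-15/157; mL+mR=-2205/21509 → advance -1; mR−mL=-1905/21509 → turn -1·90°
n=6: pose=(-7,-1,N); sL=4/39, sR=60/433; mL=304/16887, mR=-60/433; mL+mR=-2036/16887 → advance -1; mR−mL=-2644/16887 → turn -1·90°
n=7: pose=(-7,-2,E); sL=6/41, sR=30/169; mL=108/6929, mR=-30/169; mL+mR=-1122/6929 → advance -1; mR−mL=-1338/6929 → turn -1·90°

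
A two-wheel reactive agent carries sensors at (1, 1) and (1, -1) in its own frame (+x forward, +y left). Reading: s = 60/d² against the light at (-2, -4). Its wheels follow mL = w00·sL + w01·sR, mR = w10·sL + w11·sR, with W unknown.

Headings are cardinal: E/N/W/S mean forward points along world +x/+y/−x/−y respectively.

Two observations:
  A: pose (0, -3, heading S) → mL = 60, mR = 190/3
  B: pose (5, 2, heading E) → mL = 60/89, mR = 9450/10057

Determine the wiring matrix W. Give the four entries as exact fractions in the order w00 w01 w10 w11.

0 1 1/2 1

obs A: pose=(0,-3,S) → sL=20/3, sR=60, mL=60, mR=190/3
obs B: pose=(5,2,E) → sL=60/113, sR=60/89, mL=60/89, mR=9450/10057
sensor matrix S = [[20/3, 60], [60/113, 60/89]]; det S = -275200/10057
solve [mL_A; mL_B] = S·[w00; w01] and [mR_A; mR_B] = S·[w10; w11]:
  w00 = 0, w01 = 1, w10 = 1/2, w11 = 1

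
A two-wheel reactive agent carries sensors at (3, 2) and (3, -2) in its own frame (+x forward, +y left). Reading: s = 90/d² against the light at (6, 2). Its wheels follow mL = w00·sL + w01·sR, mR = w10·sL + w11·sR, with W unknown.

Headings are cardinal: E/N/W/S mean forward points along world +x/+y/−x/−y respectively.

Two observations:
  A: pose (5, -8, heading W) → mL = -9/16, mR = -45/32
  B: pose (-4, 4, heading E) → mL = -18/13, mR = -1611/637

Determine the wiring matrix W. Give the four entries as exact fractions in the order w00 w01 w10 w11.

-1 0 -1/2 -1

obs A: pose=(5,-8,W) → sL=9/16, sR=9/8, mL=-9/16, mR=-45/32
obs B: pose=(-4,4,E) → sL=18/13, sR=90/49, mL=-18/13, mR=-1611/637
sensor matrix S = [[9/16, 9/8], [18/13, 90/49]]; det S = -2673/5096
solve [mL_A; mL_B] = S·[w00; w01] and [mR_A; mR_B] = S·[w10; w11]:
  w00 = -1, w01 = 0, w10 = -1/2, w11 = -1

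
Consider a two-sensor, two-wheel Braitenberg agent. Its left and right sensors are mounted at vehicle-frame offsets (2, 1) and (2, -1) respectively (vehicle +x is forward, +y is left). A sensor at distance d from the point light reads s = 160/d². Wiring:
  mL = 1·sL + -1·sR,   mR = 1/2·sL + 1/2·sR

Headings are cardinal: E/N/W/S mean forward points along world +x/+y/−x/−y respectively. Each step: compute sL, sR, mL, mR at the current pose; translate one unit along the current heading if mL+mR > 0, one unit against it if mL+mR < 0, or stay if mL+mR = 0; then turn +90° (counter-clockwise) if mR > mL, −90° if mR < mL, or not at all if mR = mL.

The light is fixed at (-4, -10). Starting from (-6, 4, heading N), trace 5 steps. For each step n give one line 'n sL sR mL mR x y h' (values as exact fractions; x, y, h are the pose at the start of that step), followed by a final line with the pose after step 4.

n=0: pose=(-6,4,N); sL=32/53, sR=160/257; mL=-256/13621, mR=8352/13621; mL+mR=8096/13621 → advance +1; mR−mL=8608/13621 → turn +1·90°
n=1: pose=(-6,5,W); sL=40/53, sR=10/17; mL=150/901, mR=605/901; mL+mR=755/901 → advance +1; mR−mL=455/901 → turn +1·90°
n=2: pose=(-7,5,S); sL=160/173, sR=32/37; mL=384/6401, mR=5728/6401; mL+mR=6112/6401 → advance +1; mR−mL=5344/6401 → turn +1·90°
n=3: pose=(-7,4,E); sL=80/113, sR=16/17; mL=-448/1921, mR=1584/1921; mL+mR=1136/1921 → advance +1; mR−mL=2032/1921 → turn +1·90°
n=4: pose=(-6,4,N); sL=32/53, sR=160/257; mL=-256/13621, mR=8352/13621; mL+mR=8096/13621 → advance +1; mR−mL=8608/13621 → turn +1·90°

0 32/53 160/257 -256/13621 8352/13621 -6 4 N
1 40/53 10/17 150/901 605/901 -6 5 W
2 160/173 32/37 384/6401 5728/6401 -7 5 S
3 80/113 16/17 -448/1921 1584/1921 -7 4 E
4 32/53 160/257 -256/13621 8352/13621 -6 4 N
final -6 5 W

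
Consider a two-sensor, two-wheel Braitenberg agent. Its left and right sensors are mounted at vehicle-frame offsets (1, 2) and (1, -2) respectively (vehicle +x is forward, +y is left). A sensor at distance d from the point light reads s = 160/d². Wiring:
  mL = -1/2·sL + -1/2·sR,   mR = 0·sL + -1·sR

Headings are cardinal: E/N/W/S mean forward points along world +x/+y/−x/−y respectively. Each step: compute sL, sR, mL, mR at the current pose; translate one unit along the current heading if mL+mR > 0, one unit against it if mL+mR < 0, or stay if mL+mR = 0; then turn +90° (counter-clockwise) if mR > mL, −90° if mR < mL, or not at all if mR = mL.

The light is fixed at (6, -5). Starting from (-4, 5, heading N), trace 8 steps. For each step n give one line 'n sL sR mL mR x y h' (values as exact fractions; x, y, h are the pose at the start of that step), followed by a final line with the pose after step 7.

0 32/53 32/37 -1440/1961 -32/37 -4 5 N
1 80/101 16/13 -1328/1313 -16/13 -4 4 E
2 32/29 160/233 -6048/6757 -160/233 -5 4 S
3 40/61 40/41 -2040/2501 -40/41 -5 5 E
4 160/181 160/277 -36640/50137 -160/277 -6 5 S
5 16/29 80/101 -1968/2929 -80/101 -6 6 E
6 160/221 32/65 -672/1105 -32/65 -7 6 S
7 8/17 40/61 -584/1037 -40/61 -7 7 E
final -8 7 S

n=0: pose=(-4,5,N); sL=32/53, sR=32/37; mL=-1440/1961, mR=-32/37; mL+mR=-3136/1961 → advance -1; mR−mL=-256/1961 → turn -1·90°
n=1: pose=(-4,4,E); sL=80/101, sR=16/13; mL=-1328/1313, mR=-16/13; mL+mR=-2944/1313 → advance -1; mR−mL=-288/1313 → turn -1·90°
n=2: pose=(-5,4,S); sL=32/29, sR=160/233; mL=-6048/6757, mR=-160/233; mL+mR=-10688/6757 → advance -1; mR−mL=1408/6757 → turn +1·90°
n=3: pose=(-5,5,E); sL=40/61, sR=40/41; mL=-2040/2501, mR=-40/41; mL+mR=-4480/2501 → advance -1; mR−mL=-400/2501 → turn -1·90°
n=4: pose=(-6,5,S); sL=160/181, sR=160/277; mL=-36640/50137, mR=-160/277; mL+mR=-65600/50137 → advance -1; mR−mL=7680/50137 → turn +1·90°
n=5: pose=(-6,6,E); sL=16/29, sR=80/101; mL=-1968/2929, mR=-80/101; mL+mR=-4288/2929 → advance -1; mR−mL=-352/2929 → turn -1·90°
n=6: pose=(-7,6,S); sL=160/221, sR=32/65; mL=-672/1105, mR=-32/65; mL+mR=-1216/1105 → advance -1; mR−mL=128/1105 → turn +1·90°
n=7: pose=(-7,7,E); sL=8/17, sR=40/61; mL=-584/1037, mR=-40/61; mL+mR=-1264/1037 → advance -1; mR−mL=-96/1037 → turn -1·90°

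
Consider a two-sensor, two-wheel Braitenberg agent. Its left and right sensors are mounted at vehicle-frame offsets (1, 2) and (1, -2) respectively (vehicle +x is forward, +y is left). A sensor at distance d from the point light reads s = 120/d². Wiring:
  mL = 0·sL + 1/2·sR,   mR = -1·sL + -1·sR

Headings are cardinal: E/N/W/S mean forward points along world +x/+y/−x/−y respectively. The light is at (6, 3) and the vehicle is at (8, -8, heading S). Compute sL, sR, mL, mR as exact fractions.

left sensor world pos  = (10, -9); dL² = 160
right sensor world pos = (6, -9); dR² = 144
sL = 120/160 = 3/4
sR = 120/144 = 5/6
mL = 0·sL + 1/2·sR = 5/12
mR = -1·sL + -1·sR = -19/12

3/4 5/6 5/12 -19/12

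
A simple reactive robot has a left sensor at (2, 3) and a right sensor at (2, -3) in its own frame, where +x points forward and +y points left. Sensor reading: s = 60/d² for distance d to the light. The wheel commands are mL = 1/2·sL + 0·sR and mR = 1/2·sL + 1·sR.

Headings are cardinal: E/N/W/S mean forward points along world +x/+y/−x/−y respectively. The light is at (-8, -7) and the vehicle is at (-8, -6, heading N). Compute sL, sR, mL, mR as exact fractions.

10/3 10/3 5/3 5

left sensor world pos  = (-11, -4); dL² = 18
right sensor world pos = (-5, -4); dR² = 18
sL = 60/18 = 10/3
sR = 60/18 = 10/3
mL = 1/2·sL + 0·sR = 5/3
mR = 1/2·sL + 1·sR = 5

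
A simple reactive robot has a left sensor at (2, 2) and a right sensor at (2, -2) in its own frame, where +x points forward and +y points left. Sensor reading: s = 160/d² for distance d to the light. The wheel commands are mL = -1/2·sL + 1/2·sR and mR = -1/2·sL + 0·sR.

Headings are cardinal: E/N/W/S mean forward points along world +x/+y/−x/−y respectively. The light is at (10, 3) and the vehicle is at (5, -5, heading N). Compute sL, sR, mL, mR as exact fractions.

left sensor world pos  = (3, -3); dL² = 85
right sensor world pos = (7, -3); dR² = 45
sL = 160/85 = 32/17
sR = 160/45 = 32/9
mL = -1/2·sL + 1/2·sR = 128/153
mR = -1/2·sL + 0·sR = -16/17

32/17 32/9 128/153 -16/17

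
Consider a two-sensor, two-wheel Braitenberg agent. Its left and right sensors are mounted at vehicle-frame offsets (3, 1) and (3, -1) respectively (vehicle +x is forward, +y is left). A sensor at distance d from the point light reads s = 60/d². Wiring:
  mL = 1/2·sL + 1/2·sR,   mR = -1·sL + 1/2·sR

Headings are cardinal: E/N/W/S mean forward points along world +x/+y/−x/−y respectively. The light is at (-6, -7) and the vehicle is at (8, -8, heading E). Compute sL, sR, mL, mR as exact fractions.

60/289 60/293 17460/84677 -8910/84677

left sensor world pos  = (11, -7); dL² = 289
right sensor world pos = (11, -9); dR² = 293
sL = 60/289 = 60/289
sR = 60/293 = 60/293
mL = 1/2·sL + 1/2·sR = 17460/84677
mR = -1·sL + 1/2·sR = -8910/84677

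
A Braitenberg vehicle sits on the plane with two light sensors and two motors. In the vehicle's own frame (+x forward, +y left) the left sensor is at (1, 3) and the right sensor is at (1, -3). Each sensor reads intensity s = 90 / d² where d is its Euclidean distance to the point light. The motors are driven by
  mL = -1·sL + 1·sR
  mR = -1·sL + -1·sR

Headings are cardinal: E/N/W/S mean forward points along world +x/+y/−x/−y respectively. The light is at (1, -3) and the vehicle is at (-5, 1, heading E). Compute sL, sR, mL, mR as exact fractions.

left sensor world pos  = (-4, 4); dL² = 74
right sensor world pos = (-4, -2); dR² = 26
sL = 90/74 = 45/37
sR = 90/26 = 45/13
mL = -1·sL + 1·sR = 1080/481
mR = -1·sL + -1·sR = -2250/481

45/37 45/13 1080/481 -2250/481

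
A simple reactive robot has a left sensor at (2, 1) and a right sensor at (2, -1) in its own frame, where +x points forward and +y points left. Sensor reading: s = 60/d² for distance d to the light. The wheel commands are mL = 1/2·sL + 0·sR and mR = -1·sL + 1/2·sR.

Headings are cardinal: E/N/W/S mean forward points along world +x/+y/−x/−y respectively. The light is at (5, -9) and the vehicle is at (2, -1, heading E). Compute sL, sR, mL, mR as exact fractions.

left sensor world pos  = (4, 0); dL² = 82
right sensor world pos = (4, -2); dR² = 50
sL = 60/82 = 30/41
sR = 60/50 = 6/5
mL = 1/2·sL + 0·sR = 15/41
mR = -1·sL + 1/2·sR = -27/205

30/41 6/5 15/41 -27/205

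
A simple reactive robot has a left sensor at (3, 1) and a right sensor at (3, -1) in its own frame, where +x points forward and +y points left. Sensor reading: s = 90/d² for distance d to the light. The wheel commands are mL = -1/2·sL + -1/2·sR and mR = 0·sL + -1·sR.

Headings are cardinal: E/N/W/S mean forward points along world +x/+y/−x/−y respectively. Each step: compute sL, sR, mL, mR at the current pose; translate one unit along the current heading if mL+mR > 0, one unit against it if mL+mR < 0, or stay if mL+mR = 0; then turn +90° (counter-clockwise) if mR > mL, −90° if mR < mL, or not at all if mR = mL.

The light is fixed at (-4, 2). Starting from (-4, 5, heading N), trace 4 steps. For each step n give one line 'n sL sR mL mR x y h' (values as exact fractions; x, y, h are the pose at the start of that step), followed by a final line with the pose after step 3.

n=0: pose=(-4,5,N); sL=90/37, sR=90/37; mL=-90/37, mR=-90/37; mL+mR=-180/37 → advance -1; mR−mL=0 → turn +0·90°
n=1: pose=(-4,4,N); sL=45/13, sR=45/13; mL=-45/13, mR=-45/13; mL+mR=-90/13 → advance -1; mR−mL=0 → turn +0·90°
n=2: pose=(-4,3,N); sL=90/17, sR=90/17; mL=-90/17, mR=-90/17; mL+mR=-180/17 → advance -1; mR−mL=0 → turn +0·90°
n=3: pose=(-4,2,N); sL=9, sR=9; mL=-9, mR=-9; mL+mR=-18 → advance -1; mR−mL=0 → turn +0·90°

0 90/37 90/37 -90/37 -90/37 -4 5 N
1 45/13 45/13 -45/13 -45/13 -4 4 N
2 90/17 90/17 -90/17 -90/17 -4 3 N
3 9 9 -9 -9 -4 2 N
final -4 1 N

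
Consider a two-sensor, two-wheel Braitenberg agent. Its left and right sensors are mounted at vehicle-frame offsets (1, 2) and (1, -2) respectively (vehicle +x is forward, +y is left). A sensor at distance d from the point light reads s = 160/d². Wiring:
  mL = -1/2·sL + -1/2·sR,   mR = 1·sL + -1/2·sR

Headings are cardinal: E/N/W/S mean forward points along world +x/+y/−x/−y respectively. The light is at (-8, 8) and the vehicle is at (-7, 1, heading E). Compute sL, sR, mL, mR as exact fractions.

left sensor world pos  = (-6, 3); dL² = 29
right sensor world pos = (-6, -1); dR² = 85
sL = 160/29 = 160/29
sR = 160/85 = 32/17
mL = -1/2·sL + -1/2·sR = -1824/493
mR = 1·sL + -1/2·sR = 2256/493

160/29 32/17 -1824/493 2256/493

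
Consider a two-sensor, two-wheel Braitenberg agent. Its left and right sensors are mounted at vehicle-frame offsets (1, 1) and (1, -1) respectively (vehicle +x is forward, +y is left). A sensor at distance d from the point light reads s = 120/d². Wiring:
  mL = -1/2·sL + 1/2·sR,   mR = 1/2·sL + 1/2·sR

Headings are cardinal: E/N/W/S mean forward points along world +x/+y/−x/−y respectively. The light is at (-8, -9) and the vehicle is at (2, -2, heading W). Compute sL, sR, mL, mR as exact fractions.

40/39 24/29 -112/1131 1048/1131

left sensor world pos  = (1, -3); dL² = 117
right sensor world pos = (1, -1); dR² = 145
sL = 120/117 = 40/39
sR = 120/145 = 24/29
mL = -1/2·sL + 1/2·sR = -112/1131
mR = 1/2·sL + 1/2·sR = 1048/1131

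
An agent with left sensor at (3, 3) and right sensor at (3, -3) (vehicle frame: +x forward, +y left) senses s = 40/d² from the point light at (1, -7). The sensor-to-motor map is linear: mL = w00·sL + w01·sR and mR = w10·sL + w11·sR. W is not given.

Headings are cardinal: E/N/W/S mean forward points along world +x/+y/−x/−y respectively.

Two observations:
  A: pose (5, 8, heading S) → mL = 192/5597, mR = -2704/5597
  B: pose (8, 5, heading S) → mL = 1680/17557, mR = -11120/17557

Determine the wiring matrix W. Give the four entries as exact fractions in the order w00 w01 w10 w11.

obs A: pose=(5,8,S) → sL=40/193, sR=8/29, mL=192/5597, mR=-2704/5597
obs B: pose=(8,5,S) → sL=40/181, sR=40/97, mL=1680/17557, mR=-11120/17557
sensor matrix S = [[40/193, 8/29], [40/181, 40/97]]; det S = 2407680/98266529
solve [mL_A; mL_B] = S·[w00; w01] and [mR_A; mR_B] = S·[w10; w11]:
  w00 = -1/2, w01 = 1/2, w10 = -1, w11 = -1

-1/2 1/2 -1 -1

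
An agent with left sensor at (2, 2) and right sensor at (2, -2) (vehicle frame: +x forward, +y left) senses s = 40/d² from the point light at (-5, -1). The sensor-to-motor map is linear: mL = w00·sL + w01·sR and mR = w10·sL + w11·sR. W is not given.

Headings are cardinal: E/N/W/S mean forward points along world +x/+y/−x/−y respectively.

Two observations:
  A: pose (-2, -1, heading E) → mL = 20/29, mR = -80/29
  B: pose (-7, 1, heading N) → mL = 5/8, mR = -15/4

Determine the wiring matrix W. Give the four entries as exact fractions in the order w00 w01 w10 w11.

obs A: pose=(-2,-1,E) → sL=40/29, sR=40/29, mL=20/29, mR=-80/29
obs B: pose=(-7,1,N) → sL=5/4, sR=5/2, mL=5/8, mR=-15/4
sensor matrix S = [[40/29, 40/29], [5/4, 5/2]]; det S = 50/29
solve [mL_A; mL_B] = S·[w00; w01] and [mR_A; mR_B] = S·[w10; w11]:
  w00 = 1/2, w01 = 0, w10 = -1, w11 = -1

1/2 0 -1 -1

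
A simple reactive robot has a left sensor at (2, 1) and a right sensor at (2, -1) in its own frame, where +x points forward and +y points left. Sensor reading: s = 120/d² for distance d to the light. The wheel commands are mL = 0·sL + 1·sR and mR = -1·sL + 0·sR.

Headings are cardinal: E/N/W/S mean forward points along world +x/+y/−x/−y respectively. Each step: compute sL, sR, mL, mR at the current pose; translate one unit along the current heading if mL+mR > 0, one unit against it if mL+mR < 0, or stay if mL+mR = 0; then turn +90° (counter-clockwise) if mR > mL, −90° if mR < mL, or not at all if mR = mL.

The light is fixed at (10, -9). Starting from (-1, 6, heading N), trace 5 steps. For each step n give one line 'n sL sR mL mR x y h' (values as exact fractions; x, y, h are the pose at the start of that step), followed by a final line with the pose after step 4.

n=0: pose=(-1,6,N); sL=120/433, sR=120/389; mL=120/389, mR=-120/433; mL+mR=5280/168437 → advance +1; mR−mL=-98640/168437 → turn -1·90°
n=1: pose=(-1,7,E); sL=12/37, sR=20/51; mL=20/51, mR=-12/37; mL+mR=128/1887 → advance +1; mR−mL=-1352/1887 → turn -1·90°
n=2: pose=(0,7,S); sL=120/277, sR=120/317; mL=120/317, mR=-120/277; mL+mR=-4800/87809 → advance -1; mR−mL=-71280/87809 → turn -1·90°
n=3: pose=(0,8,W); sL=3/10, sR=10/39; mL=10/39, mR=-3/10; mL+mR=-17/390 → advance -1; mR−mL=-217/390 → turn -1·90°
n=4: pose=(1,8,N); sL=120/461, sR=24/85; mL=24/85, mR=-120/461; mL+mR=864/39185 → advance +1; mR−mL=-21264/39185 → turn -1·90°

0 120/433 120/389 120/389 -120/433 -1 6 N
1 12/37 20/51 20/51 -12/37 -1 7 E
2 120/277 120/317 120/317 -120/277 0 7 S
3 3/10 10/39 10/39 -3/10 0 8 W
4 120/461 24/85 24/85 -120/461 1 8 N
final 1 9 E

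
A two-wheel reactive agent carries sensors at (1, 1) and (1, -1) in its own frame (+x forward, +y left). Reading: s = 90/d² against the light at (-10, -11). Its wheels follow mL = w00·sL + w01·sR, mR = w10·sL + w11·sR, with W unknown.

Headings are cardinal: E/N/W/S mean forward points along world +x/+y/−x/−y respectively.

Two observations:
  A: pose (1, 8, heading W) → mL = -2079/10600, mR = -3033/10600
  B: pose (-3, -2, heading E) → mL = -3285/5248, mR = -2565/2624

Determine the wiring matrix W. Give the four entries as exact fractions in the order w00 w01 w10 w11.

obs A: pose=(1,8,W) → sL=45/212, sR=9/50, mL=-2079/10600, mR=-3033/10600
obs B: pose=(-3,-2,E) → sL=45/82, sR=45/64, mL=-3285/5248, mR=-2565/2624
sensor matrix S = [[45/212, 9/50], [45/82, 45/64]]; det S = 140373/2781440
solve [mL_A; mL_B] = S·[w00; w01] and [mR_A; mR_B] = S·[w10; w11]:
  w00 = -1/2, w01 = -1/2, w10 = -1/2, w11 = -1

-1/2 -1/2 -1/2 -1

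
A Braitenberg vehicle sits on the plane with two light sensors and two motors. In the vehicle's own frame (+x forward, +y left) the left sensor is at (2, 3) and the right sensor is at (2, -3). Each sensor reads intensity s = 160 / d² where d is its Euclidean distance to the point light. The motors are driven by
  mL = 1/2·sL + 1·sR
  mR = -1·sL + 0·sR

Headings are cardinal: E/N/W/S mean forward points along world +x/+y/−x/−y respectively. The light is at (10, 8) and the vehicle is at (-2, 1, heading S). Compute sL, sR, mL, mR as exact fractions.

80/81 80/153 1400/1377 -80/81

left sensor world pos  = (1, -1); dL² = 162
right sensor world pos = (-5, -1); dR² = 306
sL = 160/162 = 80/81
sR = 160/306 = 80/153
mL = 1/2·sL + 1·sR = 1400/1377
mR = -1·sL + 0·sR = -80/81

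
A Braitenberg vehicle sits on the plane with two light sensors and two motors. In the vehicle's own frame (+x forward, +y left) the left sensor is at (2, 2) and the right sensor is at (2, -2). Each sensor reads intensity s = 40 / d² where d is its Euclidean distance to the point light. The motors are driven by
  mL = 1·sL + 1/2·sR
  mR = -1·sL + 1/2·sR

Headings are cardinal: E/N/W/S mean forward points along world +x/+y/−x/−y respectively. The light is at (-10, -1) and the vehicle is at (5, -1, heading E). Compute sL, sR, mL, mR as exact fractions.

40/293 40/293 60/293 -20/293

left sensor world pos  = (7, 1); dL² = 293
right sensor world pos = (7, -3); dR² = 293
sL = 40/293 = 40/293
sR = 40/293 = 40/293
mL = 1·sL + 1/2·sR = 60/293
mR = -1·sL + 1/2·sR = -20/293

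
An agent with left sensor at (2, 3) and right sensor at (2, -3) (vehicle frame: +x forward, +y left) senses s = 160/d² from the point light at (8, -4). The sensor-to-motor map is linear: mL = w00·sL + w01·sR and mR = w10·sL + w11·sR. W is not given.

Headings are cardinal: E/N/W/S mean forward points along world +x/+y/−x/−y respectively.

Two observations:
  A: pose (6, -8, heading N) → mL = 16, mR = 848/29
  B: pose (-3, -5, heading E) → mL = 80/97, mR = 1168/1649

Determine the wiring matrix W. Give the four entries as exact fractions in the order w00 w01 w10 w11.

obs A: pose=(6,-8,N) → sL=160/29, sR=32, mL=16, mR=848/29
obs B: pose=(-3,-5,E) → sL=32/17, sR=160/97, mL=80/97, mR=1168/1649
sensor matrix S = [[160/29, 32], [32/17, 160/97]]; det S = -2445312/47821
solve [mL_A; mL_B] = S·[w00; w01] and [mR_A; mR_B] = S·[w10; w11]:
  w00 = 0, w01 = 1/2, w10 = -1/2, w11 = 1

0 1/2 -1/2 1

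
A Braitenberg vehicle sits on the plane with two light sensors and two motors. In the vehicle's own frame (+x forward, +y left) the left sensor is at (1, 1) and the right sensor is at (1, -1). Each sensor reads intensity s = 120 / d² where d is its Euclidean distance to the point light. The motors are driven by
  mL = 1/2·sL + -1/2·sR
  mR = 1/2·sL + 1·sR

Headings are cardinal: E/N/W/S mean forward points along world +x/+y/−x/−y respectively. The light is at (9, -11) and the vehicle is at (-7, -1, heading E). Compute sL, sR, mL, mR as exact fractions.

left sensor world pos  = (-6, 0); dL² = 346
right sensor world pos = (-6, -2); dR² = 306
sL = 120/346 = 60/173
sR = 120/306 = 20/51
mL = 1/2·sL + -1/2·sR = -200/8823
mR = 1/2·sL + 1·sR = 4990/8823

60/173 20/51 -200/8823 4990/8823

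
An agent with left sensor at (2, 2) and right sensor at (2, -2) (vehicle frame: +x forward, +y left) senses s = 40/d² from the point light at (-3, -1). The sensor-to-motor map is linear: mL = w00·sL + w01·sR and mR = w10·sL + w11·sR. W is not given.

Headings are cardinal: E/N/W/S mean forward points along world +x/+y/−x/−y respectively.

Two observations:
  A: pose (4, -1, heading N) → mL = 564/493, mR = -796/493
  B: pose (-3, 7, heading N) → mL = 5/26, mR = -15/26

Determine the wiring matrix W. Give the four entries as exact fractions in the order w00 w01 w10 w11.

obs A: pose=(4,-1,N) → sL=40/29, sR=8/17, mL=564/493, mR=-796/493
obs B: pose=(-3,7,N) → sL=5/13, sR=5/13, mL=5/26, mR=-15/26
sensor matrix S = [[40/29, 8/17], [5/13, 5/13]]; det S = 2240/6409
solve [mL_A; mL_B] = S·[w00; w01] and [mR_A; mR_B] = S·[w10; w11]:
  w00 = 1, w01 = -1/2, w10 = -1, w11 = -1/2

1 -1/2 -1 -1/2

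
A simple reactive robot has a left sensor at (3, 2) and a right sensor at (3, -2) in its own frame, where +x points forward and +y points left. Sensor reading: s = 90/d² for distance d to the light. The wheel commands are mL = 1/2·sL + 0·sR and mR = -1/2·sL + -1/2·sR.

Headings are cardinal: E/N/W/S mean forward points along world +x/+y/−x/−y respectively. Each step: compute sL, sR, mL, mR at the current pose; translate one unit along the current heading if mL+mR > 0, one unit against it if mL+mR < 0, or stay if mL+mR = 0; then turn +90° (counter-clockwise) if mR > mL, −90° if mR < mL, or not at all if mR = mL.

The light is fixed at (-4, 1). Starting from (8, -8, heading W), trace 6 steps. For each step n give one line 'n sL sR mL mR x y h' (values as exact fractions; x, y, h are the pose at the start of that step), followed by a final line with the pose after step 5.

n=0: pose=(8,-8,W); sL=45/101, sR=9/13; mL=45/202, mR=-747/1313; mL+mR=-9/26 → advance -1; mR−mL=-2079/2626 → turn -1·90°
n=1: pose=(9,-8,N); sL=90/157, sR=10/29; mL=45/157, mR=-2090/4553; mL+mR=-5/29 → advance -1; mR−mL=-3395/4553 → turn -1·90°
n=2: pose=(9,-9,E); sL=9/32, sR=9/40; mL=9/64, mR=-81/320; mL+mR=-9/80 → advance -1; mR−mL=-63/160 → turn -1·90°
n=3: pose=(8,-9,S); sL=18/73, sR=90/269; mL=9/73, mR=-5706/19637; mL+mR=-45/269 → advance -1; mR−mL=-8127/19637 → turn -1·90°
n=4: pose=(8,-8,W); sL=45/101, sR=9/13; mL=45/202, mR=-747/1313; mL+mR=-9/26 → advance -1; mR−mL=-2079/2626 → turn -1·90°
n=5: pose=(9,-8,N); sL=90/157, sR=10/29; mL=45/157, mR=-2090/4553; mL+mR=-5/29 → advance -1; mR−mL=-3395/4553 → turn -1·90°

0 45/101 9/13 45/202 -747/1313 8 -8 W
1 90/157 10/29 45/157 -2090/4553 9 -8 N
2 9/32 9/40 9/64 -81/320 9 -9 E
3 18/73 90/269 9/73 -5706/19637 8 -9 S
4 45/101 9/13 45/202 -747/1313 8 -8 W
5 90/157 10/29 45/157 -2090/4553 9 -8 N
final 9 -9 E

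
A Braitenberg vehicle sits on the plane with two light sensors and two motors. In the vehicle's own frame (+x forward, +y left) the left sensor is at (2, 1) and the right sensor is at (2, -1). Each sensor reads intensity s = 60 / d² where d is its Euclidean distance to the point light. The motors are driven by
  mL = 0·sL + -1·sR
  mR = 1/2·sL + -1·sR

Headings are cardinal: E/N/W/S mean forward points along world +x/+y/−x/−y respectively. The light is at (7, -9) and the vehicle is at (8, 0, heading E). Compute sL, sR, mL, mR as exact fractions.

60/109 60/73 -60/73 -4350/7957

left sensor world pos  = (10, 1); dL² = 109
right sensor world pos = (10, -1); dR² = 73
sL = 60/109 = 60/109
sR = 60/73 = 60/73
mL = 0·sL + -1·sR = -60/73
mR = 1/2·sL + -1·sR = -4350/7957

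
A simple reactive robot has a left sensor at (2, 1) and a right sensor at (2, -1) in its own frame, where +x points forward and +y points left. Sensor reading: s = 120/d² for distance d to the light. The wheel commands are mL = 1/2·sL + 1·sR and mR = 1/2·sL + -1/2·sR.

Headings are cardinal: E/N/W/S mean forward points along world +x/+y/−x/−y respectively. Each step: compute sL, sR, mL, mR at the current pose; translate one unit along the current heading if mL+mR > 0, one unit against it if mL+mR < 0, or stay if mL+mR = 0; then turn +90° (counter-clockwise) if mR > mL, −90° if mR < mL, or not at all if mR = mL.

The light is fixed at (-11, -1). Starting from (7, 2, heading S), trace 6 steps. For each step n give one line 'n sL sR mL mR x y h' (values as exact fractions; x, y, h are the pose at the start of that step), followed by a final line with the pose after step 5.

n=0: pose=(7,2,S); sL=60/181, sR=12/29; mL=3042/5249, mR=-216/5249; mL+mR=2826/5249 → advance +1; mR−mL=-18/29 → turn -1·90°
n=1: pose=(7,1,W); sL=120/257, sR=24/53; mL=9348/13621, mR=96/13621; mL+mR=9444/13621 → advance +1; mR−mL=-36/53 → turn -1·90°
n=2: pose=(6,1,N); sL=15/34, sR=6/17; mL=39/68, mR=3/68; mL+mR=21/34 → advance +1; mR−mL=-9/17 → turn -1·90°
n=3: pose=(6,2,E); sL=120/377, sR=24/73; mL=13428/27521, mR=-144/27521; mL+mR=13284/27521 → advance +1; mR−mL=-36/73 → turn -1·90°
n=4: pose=(7,2,S); sL=60/181, sR=12/29; mL=3042/5249, mR=-216/5249; mL+mR=2826/5249 → advance +1; mR−mL=-18/29 → turn -1·90°
n=5: pose=(7,1,W); sL=120/257, sR=24/53; mL=9348/13621, mR=96/13621; mL+mR=9444/13621 → advance +1; mR−mL=-36/53 → turn -1·90°

0 60/181 12/29 3042/5249 -216/5249 7 2 S
1 120/257 24/53 9348/13621 96/13621 7 1 W
2 15/34 6/17 39/68 3/68 6 1 N
3 120/377 24/73 13428/27521 -144/27521 6 2 E
4 60/181 12/29 3042/5249 -216/5249 7 2 S
5 120/257 24/53 9348/13621 96/13621 7 1 W
final 6 1 N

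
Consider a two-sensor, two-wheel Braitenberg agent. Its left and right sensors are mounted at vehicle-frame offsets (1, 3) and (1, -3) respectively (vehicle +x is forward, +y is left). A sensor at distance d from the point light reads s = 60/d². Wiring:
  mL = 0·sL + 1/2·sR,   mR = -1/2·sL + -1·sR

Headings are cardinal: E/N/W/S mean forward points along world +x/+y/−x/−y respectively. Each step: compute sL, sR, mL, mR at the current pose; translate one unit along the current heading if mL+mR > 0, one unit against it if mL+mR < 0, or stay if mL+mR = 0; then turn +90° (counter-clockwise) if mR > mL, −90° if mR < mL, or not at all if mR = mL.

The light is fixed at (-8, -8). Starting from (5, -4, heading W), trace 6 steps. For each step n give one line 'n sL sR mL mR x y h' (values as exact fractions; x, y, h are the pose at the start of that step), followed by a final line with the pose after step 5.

0 12/29 60/193 30/193 -2898/5597 5 -4 W
1 30/73 30/157 15/157 -4545/11461 6 -4 N
2 20/87 4/15 2/15 -166/435 6 -5 E
3 3/13 15/26 15/52 -9/13 5 -5 S
4 12/29 60/193 30/193 -2898/5597 5 -4 W
5 30/73 30/157 15/157 -4545/11461 6 -4 N
final 6 -5 E

n=0: pose=(5,-4,W); sL=12/29, sR=60/193; mL=30/193, mR=-2898/5597; mL+mR=-2028/5597 → advance -1; mR−mL=-3768/5597 → turn -1·90°
n=1: pose=(6,-4,N); sL=30/73, sR=30/157; mL=15/157, mR=-4545/11461; mL+mR=-3450/11461 → advance -1; mR−mL=-5640/11461 → turn -1·90°
n=2: pose=(6,-5,E); sL=20/87, sR=4/15; mL=2/15, mR=-166/435; mL+mR=-36/145 → advance -1; mR−mL=-224/435 → turn -1·90°
n=3: pose=(5,-5,S); sL=3/13, sR=15/26; mL=15/52, mR=-9/13; mL+mR=-21/52 → advance -1; mR−mL=-51/52 → turn -1·90°
n=4: pose=(5,-4,W); sL=12/29, sR=60/193; mL=30/193, mR=-2898/5597; mL+mR=-2028/5597 → advance -1; mR−mL=-3768/5597 → turn -1·90°
n=5: pose=(6,-4,N); sL=30/73, sR=30/157; mL=15/157, mR=-4545/11461; mL+mR=-3450/11461 → advance -1; mR−mL=-5640/11461 → turn -1·90°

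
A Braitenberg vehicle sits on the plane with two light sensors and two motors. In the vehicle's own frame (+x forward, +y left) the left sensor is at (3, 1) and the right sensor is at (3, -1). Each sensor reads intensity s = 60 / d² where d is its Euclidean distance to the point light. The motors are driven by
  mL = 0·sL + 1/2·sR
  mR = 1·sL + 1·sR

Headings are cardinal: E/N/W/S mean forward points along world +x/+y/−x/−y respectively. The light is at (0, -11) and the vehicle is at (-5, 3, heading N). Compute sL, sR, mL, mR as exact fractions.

12/65 12/61 6/61 1512/3965

left sensor world pos  = (-6, 6); dL² = 325
right sensor world pos = (-4, 6); dR² = 305
sL = 60/325 = 12/65
sR = 60/305 = 12/61
mL = 0·sL + 1/2·sR = 6/61
mR = 1·sL + 1·sR = 1512/3965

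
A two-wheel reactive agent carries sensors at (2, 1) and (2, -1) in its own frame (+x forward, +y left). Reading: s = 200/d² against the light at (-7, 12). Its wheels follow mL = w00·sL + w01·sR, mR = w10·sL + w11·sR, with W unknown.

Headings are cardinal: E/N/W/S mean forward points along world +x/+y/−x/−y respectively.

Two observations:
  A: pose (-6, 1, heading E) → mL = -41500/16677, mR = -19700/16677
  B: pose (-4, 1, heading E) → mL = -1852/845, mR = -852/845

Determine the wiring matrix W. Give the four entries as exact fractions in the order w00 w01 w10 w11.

-1 -1/2 -1 1/2

obs A: pose=(-6,1,E) → sL=200/109, sR=200/153, mL=-41500/16677, mR=-19700/16677
obs B: pose=(-4,1,E) → sL=8/5, sR=200/169, mL=-1852/845, mR=-852/845
sensor matrix S = [[200/109, 200/153], [8/5, 200/169]]; det S = 225280/2818413
solve [mL_A; mL_B] = S·[w00; w01] and [mR_A; mR_B] = S·[w10; w11]:
  w00 = -1, w01 = -1/2, w10 = -1, w11 = 1/2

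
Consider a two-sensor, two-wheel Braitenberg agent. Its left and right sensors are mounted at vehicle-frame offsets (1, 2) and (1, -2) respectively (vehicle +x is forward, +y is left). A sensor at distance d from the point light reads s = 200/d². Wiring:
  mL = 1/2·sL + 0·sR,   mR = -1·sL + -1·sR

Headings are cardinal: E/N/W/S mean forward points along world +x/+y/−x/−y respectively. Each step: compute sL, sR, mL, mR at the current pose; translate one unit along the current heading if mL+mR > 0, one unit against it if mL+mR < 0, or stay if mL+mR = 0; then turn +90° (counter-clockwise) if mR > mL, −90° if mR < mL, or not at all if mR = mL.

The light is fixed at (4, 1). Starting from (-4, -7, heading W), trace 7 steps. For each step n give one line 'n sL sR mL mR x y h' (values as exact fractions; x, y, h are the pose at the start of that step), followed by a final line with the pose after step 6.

n=0: pose=(-4,-7,W); sL=200/181, sR=200/117; mL=100/181, mR=-59600/21177; mL+mR=-47900/21177 → advance -1; mR−mL=-71300/21177 → turn -1·90°
n=1: pose=(-3,-7,N); sL=20/13, sR=100/37; mL=10/13, mR=-2040/481; mL+mR=-1670/481 → advance -1; mR−mL=-2410/481 → turn -1·90°
n=2: pose=(-3,-8,E); sL=40/17, sR=200/157; mL=20/17, mR=-9680/2669; mL+mR=-6540/2669 → advance -1; mR−mL=-12820/2669 → turn -1·90°
n=3: pose=(-4,-8,S); sL=25/17, sR=1; mL=25/34, mR=-42/17; mL+mR=-59/34 → advance -1; mR−mL=-109/34 → turn -1·90°
n=4: pose=(-4,-7,W); sL=200/181, sR=200/117; mL=100/181, mR=-59600/21177; mL+mR=-47900/21177 → advance -1; mR−mL=-71300/21177 → turn -1·90°
n=5: pose=(-3,-7,N); sL=20/13, sR=100/37; mL=10/13, mR=-2040/481; mL+mR=-1670/481 → advance -1; mR−mL=-2410/481 → turn -1·90°
n=6: pose=(-3,-8,E); sL=40/17, sR=200/157; mL=20/17, mR=-9680/2669; mL+mR=-6540/2669 → advance -1; mR−mL=-12820/2669 → turn -1·90°

0 200/181 200/117 100/181 -59600/21177 -4 -7 W
1 20/13 100/37 10/13 -2040/481 -3 -7 N
2 40/17 200/157 20/17 -9680/2669 -3 -8 E
3 25/17 1 25/34 -42/17 -4 -8 S
4 200/181 200/117 100/181 -59600/21177 -4 -7 W
5 20/13 100/37 10/13 -2040/481 -3 -7 N
6 40/17 200/157 20/17 -9680/2669 -3 -8 E
final -4 -8 S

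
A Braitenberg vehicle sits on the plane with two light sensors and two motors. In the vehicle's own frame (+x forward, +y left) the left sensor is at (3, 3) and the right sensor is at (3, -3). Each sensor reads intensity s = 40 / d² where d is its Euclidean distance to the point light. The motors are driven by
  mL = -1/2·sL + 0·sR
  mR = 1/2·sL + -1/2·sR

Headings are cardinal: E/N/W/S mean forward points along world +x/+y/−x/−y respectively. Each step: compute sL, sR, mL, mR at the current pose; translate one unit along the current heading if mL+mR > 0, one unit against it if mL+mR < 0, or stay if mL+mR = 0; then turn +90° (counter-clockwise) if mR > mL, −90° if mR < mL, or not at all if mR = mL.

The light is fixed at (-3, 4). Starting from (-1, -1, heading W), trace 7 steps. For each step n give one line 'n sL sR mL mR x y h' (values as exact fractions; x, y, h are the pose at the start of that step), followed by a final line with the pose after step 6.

0 8/13 8 -4/13 -48/13 -1 -1 W
1 10 1 -5 9/2 0 -1 N
2 40/81 40/9 -20/81 -160/81 0 -2 W
3 4 20/29 -2 48/29 1 -2 N
4 40/101 40/17 -20/101 -1680/1717 1 -3 W
5 2 1/2 -1 3/4 2 -3 N
6 8/25 40/29 -4/25 -384/725 2 -4 W
final 3 -4 N

n=0: pose=(-1,-1,W); sL=8/13, sR=8; mL=-4/13, mR=-48/13; mL+mR=-4 → advance -1; mR−mL=-44/13 → turn -1·90°
n=1: pose=(0,-1,N); sL=10, sR=1; mL=-5, mR=9/2; mL+mR=-1/2 → advance -1; mR−mL=19/2 → turn +1·90°
n=2: pose=(0,-2,W); sL=40/81, sR=40/9; mL=-20/81, mR=-160/81; mL+mR=-20/9 → advance -1; mR−mL=-140/81 → turn -1·90°
n=3: pose=(1,-2,N); sL=4, sR=20/29; mL=-2, mR=48/29; mL+mR=-10/29 → advance -1; mR−mL=106/29 → turn +1·90°
n=4: pose=(1,-3,W); sL=40/101, sR=40/17; mL=-20/101, mR=-1680/1717; mL+mR=-20/17 → advance -1; mR−mL=-1340/1717 → turn -1·90°
n=5: pose=(2,-3,N); sL=2, sR=1/2; mL=-1, mR=3/4; mL+mR=-1/4 → advance -1; mR−mL=7/4 → turn +1·90°
n=6: pose=(2,-4,W); sL=8/25, sR=40/29; mL=-4/25, mR=-384/725; mL+mR=-20/29 → advance -1; mR−mL=-268/725 → turn -1·90°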